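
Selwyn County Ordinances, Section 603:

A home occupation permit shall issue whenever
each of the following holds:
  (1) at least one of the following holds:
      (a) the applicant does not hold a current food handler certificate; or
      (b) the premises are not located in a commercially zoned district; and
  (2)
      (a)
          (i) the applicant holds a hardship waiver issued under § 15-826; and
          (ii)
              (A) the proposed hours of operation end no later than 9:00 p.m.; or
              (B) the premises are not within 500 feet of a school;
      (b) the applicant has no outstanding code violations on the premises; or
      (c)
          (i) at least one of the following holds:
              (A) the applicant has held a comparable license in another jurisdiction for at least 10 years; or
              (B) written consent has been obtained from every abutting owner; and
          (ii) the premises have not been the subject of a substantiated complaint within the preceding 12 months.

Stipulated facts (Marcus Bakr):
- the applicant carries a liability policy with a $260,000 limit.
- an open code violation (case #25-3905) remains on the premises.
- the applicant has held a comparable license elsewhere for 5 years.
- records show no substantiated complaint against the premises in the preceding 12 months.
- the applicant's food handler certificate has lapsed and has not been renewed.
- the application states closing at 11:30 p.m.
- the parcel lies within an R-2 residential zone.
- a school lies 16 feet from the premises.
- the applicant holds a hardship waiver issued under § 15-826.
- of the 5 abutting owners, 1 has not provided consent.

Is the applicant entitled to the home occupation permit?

No — denied.

(a) not (food handler cert.) — met.
(b) not (commercially zoned) — satisfied.
So (1) is satisfied (T OR T).
(i) hardship waiver — satisfied.
(A) closes by 9 p.m. — not satisfied.
(B) ≥500 ft from school — not met.
So (ii) is not satisfied (F OR F).
(a) = T AND F = false.
(b) no code violations — not met.
(A) prior license ≥ 10 yr — not satisfied.
(B) all abutters consent — not satisfied.
So (i) is not satisfied (F OR F).
(ii) no complaint in 12 mo. — satisfied.
(c) = F AND T = false.
So (2) is not satisfied (F OR F OR F).
So Overall is not satisfied (T AND F).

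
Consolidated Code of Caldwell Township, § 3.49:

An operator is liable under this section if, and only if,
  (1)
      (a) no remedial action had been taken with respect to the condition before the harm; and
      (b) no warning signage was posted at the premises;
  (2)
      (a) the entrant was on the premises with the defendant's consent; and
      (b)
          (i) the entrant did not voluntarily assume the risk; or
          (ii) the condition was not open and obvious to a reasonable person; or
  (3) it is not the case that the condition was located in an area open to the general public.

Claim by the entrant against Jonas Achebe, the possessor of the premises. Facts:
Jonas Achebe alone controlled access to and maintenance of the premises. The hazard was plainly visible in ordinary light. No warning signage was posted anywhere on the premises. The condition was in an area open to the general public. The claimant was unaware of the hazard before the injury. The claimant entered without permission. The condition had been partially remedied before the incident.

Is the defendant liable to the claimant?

(a) no remedial action — not met.
(b) no signage posted — satisfied.
(1): F AND T → false.
(a) consent to enter — not satisfied.
(i) no assumed risk — satisfied.
(ii) not open/obvious — fails.
(b): T OR F → true.
So (2) is not satisfied (F AND T).
(3) not (public area) — not satisfied.
Overall: F OR F OR F → false.

No — not liable.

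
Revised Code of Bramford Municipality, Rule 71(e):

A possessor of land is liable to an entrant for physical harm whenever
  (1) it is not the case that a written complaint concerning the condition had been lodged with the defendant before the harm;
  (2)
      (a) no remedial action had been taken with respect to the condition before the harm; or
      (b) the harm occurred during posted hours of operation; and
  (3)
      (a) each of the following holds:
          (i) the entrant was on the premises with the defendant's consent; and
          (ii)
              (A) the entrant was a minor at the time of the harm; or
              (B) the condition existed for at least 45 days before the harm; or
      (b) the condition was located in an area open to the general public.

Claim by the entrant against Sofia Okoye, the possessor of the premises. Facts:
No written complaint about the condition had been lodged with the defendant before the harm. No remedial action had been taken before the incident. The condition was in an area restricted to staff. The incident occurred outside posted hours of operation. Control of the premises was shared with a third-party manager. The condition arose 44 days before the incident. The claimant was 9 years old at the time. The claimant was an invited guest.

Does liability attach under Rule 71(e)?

(1) not (complaint lodged) — satisfied.
(a) no remedial action — met.
(b) during posted hours — not met.
(2) = T OR F = true.
(i) consent to enter — holds.
(A) entrant a minor — satisfied.
(B) condition ≥45 days old — not satisfied.
(ii) = T OR F = true.
(a) = T AND T = true.
(b) public area — not satisfied.
(3) = T OR F = true.
Overall: T AND T AND T → true.

Yes — liable.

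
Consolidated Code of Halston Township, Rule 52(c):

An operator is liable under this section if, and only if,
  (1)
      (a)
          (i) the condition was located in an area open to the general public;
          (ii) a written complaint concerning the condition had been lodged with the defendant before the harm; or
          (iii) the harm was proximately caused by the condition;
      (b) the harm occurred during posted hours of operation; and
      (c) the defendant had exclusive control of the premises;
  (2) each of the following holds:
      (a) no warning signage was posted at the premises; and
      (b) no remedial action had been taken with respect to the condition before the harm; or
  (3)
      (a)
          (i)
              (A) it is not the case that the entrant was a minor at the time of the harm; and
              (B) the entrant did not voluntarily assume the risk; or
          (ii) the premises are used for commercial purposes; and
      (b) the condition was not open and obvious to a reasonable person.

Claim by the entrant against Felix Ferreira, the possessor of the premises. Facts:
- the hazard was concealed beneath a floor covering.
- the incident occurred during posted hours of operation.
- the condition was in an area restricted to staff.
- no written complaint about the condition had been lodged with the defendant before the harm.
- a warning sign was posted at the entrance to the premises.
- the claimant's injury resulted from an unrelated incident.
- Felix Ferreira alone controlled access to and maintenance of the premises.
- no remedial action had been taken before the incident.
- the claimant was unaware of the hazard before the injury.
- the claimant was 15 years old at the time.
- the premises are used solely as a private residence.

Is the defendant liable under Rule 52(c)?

No — not liable.

(i) public area — not met.
(ii) complaint lodged — not satisfied.
(iii) proximate cause — not met.
(a): F OR F OR F → false.
(b) during posted hours — holds.
(c) exclusive control — holds.
So (1) is not satisfied (F AND T AND T).
(a) no signage posted — not satisfied.
(b) no remedial action — holds.
(2) = F AND T = false.
(A) not (entrant a minor) — fails.
(B) no assumed risk — satisfied.
(i) = F AND T = false.
(ii) commercial use — not satisfied.
So (a) is not satisfied (F OR F).
(b) not open/obvious — satisfied.
So (3) is not satisfied (F AND T).
So Overall is not satisfied (F OR F OR F).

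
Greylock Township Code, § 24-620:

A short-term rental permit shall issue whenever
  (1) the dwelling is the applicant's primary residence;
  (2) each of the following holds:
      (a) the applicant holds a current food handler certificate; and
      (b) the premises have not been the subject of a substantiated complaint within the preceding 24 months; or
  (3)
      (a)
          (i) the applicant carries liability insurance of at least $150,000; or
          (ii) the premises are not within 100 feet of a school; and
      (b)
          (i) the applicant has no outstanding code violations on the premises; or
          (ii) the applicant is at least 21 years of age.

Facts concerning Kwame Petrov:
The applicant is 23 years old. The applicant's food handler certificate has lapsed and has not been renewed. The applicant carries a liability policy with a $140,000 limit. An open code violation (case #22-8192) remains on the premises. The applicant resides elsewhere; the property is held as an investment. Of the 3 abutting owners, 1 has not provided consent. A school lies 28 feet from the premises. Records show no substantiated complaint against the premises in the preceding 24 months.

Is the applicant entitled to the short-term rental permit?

(1) primary residence — not satisfied.
(a) food handler cert. — not satisfied.
(b) no complaint in 24 mo. — satisfied.
So (2) is not satisfied (F AND T).
(i) insurance ≥ $150,000 — not satisfied.
(ii) ≥100 ft from school — fails.
(a) = F OR F = false.
(i) no code violations — fails.
(ii) age ≥ 21 — satisfied.
So (b) is satisfied (F OR T).
So (3) is not satisfied (F AND T).
So Overall is not satisfied (F OR F OR F).

No — denied.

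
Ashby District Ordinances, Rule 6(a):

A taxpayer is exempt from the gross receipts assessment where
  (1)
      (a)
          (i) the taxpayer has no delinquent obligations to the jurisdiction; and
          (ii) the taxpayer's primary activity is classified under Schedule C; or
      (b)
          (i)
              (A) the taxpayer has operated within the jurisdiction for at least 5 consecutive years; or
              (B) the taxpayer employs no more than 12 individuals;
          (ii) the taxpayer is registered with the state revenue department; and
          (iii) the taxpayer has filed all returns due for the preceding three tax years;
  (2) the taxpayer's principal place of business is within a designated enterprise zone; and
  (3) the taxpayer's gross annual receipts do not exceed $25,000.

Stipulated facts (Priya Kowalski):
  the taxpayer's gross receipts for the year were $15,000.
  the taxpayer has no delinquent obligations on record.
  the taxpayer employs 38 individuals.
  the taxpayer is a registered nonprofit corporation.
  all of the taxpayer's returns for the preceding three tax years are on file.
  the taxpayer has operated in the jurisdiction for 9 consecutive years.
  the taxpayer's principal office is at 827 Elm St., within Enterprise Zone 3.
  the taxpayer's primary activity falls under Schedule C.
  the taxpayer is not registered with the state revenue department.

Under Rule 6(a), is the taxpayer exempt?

Yes — exempt.

(i) no delinquency — satisfied.
(ii) Schedule C activity — satisfied.
(a): T AND T → true.
(A) ≥ 5 yrs in jurisdiction — holds.
(B) ≤ 12 employees — fails.
(i): T OR F → true.
(ii) state-registered — fails.
(iii) returns current — holds.
(b) = T AND F AND T = false.
So (1) is satisfied (T OR F).
(2) in enterprise zone — satisfied.
(3) receipts ≤ $25,000 — met.
Overall = T AND T AND T = true.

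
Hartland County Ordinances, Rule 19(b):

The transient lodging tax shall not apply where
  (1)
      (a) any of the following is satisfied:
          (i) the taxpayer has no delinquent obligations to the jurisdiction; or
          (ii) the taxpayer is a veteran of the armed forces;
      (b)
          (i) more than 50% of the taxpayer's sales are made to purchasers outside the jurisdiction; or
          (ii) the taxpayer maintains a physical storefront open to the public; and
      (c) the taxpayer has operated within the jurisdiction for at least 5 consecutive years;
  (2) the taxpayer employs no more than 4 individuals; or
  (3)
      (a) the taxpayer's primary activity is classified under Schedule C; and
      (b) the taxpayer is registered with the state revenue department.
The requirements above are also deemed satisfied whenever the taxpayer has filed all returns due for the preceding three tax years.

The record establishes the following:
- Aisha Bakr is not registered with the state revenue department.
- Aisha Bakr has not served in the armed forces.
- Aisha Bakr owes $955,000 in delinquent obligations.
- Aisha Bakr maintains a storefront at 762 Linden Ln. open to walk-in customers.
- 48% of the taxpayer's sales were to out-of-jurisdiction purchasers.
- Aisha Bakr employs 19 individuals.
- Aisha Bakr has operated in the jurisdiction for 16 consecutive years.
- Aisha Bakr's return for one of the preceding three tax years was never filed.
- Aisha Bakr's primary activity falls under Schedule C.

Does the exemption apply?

No — not exempt.

(i) no delinquency — not satisfied.
(ii) veteran — not met.
(a) = F OR F = false.
(i) >50% out-of-jur. sales — fails.
(ii) has storefront — holds.
(b): F OR T → true.
(c) ≥ 5 yrs in jurisdiction — holds.
(1) = F AND T AND T = false.
(2) ≤ 4 employees — fails.
(a) Schedule C activity — satisfied.
(b) state-registered — not met.
So (3) is not satisfied (T AND F).
So Overall is not satisfied (F OR F OR F).
Exception (returns current) — not satisfied.
Result: main false OR exception false → false.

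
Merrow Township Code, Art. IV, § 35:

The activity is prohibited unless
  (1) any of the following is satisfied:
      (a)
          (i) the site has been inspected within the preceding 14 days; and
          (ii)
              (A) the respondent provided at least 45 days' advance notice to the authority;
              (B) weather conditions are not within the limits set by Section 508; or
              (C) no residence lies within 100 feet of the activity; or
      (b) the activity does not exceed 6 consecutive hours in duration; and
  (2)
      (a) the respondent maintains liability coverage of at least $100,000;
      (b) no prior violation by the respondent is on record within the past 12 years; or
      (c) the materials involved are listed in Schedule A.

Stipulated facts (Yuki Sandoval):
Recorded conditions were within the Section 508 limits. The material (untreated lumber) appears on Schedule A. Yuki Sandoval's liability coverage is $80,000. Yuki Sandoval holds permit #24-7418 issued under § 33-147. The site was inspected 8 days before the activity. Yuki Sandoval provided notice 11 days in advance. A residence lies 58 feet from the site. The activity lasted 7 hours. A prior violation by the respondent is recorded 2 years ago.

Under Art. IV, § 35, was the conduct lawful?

(i) site inspected — satisfied.
(A) ≥45 days' notice — fails.
(B) not (weather ok) — fails.
(C) no residence in 100 ft — not satisfied.
(ii) = F OR F OR F = false.
(a) = T AND F = false.
(b) ≤ 6 hrs duration — not satisfied.
(1): F OR F → false.
(a) coverage ≥ $100,000 — not met.
(b) no prior violation — not satisfied.
(c) Schedule A material — met.
(2) = F OR F OR T = true.
So Overall is not satisfied (F AND T).

No — unlawful.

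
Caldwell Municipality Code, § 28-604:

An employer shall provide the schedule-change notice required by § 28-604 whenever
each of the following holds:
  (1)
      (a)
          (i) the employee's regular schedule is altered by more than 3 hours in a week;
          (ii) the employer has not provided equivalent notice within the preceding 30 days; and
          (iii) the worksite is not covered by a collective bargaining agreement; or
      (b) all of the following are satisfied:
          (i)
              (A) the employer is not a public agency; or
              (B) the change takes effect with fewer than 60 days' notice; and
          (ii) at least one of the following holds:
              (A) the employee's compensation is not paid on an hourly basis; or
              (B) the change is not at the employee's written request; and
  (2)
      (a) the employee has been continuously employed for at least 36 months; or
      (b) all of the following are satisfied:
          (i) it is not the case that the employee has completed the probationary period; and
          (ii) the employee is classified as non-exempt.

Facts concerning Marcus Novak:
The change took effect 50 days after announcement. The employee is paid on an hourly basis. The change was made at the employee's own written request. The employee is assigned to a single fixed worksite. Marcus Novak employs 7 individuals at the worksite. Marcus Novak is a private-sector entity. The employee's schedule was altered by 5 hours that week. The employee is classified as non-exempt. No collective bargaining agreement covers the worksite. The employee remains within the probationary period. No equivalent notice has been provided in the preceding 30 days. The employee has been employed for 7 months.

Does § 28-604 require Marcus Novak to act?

(i) schedule shift > 3h — satisfied.
(ii) no recent notice — holds.
(iii) no CBA — holds.
So (a) is satisfied (T AND T AND T).
(A) not (public agency) — met.
(B) < 60 days' notice — met.
So (i) is satisfied (T OR T).
(A) not (hourly-paid) — not met.
(B) not employee-requested — not satisfied.
So (ii) is not satisfied (F OR F).
(b) = T AND F = false.
(1) = T OR F = true.
(a) tenure ≥ 36 mo. — fails.
(i) not (past probation) — met.
(ii) non-exempt — holds.
(b) = T AND T = true.
(2) = F OR T = true.
Overall: T AND T → true.

Yes — required.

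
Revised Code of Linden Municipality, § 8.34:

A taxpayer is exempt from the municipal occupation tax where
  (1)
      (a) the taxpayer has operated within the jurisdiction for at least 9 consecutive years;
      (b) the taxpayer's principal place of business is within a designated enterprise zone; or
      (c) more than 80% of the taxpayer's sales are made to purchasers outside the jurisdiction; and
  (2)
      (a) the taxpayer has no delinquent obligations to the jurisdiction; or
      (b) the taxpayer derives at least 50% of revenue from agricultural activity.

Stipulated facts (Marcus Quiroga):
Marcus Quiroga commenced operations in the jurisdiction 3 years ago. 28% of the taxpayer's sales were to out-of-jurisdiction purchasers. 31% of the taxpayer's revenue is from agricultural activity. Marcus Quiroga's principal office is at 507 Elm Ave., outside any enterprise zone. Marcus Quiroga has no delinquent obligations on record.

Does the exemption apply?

(a) ≥ 9 yrs in jurisdiction — not met.
(b) in enterprise zone — fails.
(c) >80% out-of-jur. sales — not satisfied.
(1) = F OR F OR F = false.
(a) no delinquency — holds.
(b) ≥50% agricultural — not met.
(2) = T OR F = true.
Overall: F AND T → false.

No — not exempt.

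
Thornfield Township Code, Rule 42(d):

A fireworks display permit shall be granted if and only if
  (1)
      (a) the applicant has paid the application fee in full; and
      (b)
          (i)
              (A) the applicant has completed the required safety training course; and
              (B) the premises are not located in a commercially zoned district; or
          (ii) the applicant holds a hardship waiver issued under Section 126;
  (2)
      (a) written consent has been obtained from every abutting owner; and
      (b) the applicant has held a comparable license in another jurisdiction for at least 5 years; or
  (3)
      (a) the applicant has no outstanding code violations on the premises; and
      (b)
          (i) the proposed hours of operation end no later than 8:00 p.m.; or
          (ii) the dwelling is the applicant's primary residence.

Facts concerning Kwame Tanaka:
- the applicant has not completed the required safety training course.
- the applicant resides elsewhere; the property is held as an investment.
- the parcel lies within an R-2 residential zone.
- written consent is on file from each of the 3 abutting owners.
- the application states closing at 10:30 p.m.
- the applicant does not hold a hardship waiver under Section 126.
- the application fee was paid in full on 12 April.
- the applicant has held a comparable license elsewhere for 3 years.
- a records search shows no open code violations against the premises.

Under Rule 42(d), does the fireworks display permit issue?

(a) fee paid — holds.
(A) safety training — not satisfied.
(B) not (commercially zoned) — satisfied.
So (i) is not satisfied (F AND T).
(ii) hardship waiver — fails.
(b) = F OR F = false.
(1): T AND F → false.
(a) all abutters consent — holds.
(b) prior license ≥ 5 yr — not met.
(2) = T AND F = false.
(a) no code violations — met.
(i) closes by 8 p.m. — not met.
(ii) primary residence — fails.
(b): F OR F → false.
(3) = T AND F = false.
Overall: F OR F OR F → false.

No — denied.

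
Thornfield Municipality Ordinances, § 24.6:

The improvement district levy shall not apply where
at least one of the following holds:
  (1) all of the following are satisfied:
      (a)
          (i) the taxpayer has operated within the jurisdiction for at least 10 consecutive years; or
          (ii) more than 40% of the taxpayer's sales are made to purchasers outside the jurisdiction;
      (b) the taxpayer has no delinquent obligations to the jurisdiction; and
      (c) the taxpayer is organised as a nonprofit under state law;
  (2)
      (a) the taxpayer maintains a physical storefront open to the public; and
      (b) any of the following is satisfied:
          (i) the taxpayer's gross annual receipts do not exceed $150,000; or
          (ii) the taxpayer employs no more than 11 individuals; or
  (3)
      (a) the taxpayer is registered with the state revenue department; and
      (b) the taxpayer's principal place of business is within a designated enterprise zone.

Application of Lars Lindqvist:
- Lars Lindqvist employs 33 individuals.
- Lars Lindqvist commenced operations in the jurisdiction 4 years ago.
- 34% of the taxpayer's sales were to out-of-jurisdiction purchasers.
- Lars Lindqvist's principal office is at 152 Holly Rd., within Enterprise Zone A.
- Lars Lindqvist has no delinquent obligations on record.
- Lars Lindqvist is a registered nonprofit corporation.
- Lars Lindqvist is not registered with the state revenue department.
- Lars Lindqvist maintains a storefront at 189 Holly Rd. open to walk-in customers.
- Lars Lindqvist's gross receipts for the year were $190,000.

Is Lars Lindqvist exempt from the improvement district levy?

No — not exempt.

(i) ≥ 10 yrs in jurisdiction — not satisfied.
(ii) >40% out-of-jur. sales — fails.
(a): F OR F → false.
(b) no delinquency — met.
(c) nonprofit — met.
(1) = F AND T AND T = false.
(a) has storefront — met.
(i) receipts ≤ $150,000 — not satisfied.
(ii) ≤ 11 employees — not satisfied.
So (b) is not satisfied (F OR F).
(2) = T AND F = false.
(a) state-registered — fails.
(b) in enterprise zone — met.
So (3) is not satisfied (F AND T).
Overall: F OR F OR F → false.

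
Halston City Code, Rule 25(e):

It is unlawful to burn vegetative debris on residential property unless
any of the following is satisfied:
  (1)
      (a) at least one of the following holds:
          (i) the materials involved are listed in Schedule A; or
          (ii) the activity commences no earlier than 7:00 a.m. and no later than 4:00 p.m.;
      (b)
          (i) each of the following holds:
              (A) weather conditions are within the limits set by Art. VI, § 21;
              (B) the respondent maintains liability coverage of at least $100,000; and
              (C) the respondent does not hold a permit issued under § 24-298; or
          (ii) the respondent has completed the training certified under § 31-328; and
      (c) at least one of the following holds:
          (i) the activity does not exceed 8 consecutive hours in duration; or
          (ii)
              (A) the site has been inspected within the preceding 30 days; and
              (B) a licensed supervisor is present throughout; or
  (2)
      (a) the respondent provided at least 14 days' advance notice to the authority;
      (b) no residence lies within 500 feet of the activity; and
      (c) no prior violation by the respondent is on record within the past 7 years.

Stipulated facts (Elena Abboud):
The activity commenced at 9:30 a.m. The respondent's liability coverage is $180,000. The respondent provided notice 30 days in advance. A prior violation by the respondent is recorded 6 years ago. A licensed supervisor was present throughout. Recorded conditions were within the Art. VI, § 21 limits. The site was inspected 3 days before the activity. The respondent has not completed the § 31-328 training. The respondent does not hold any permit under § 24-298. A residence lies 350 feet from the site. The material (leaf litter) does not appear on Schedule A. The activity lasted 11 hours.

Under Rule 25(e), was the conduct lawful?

(i) Schedule A material — not met.
(ii) start within hours — met.
(a) = F OR T = true.
(A) weather ok — holds.
(B) coverage ≥ $100,000 — satisfied.
(C) not (holds permit) — holds.
(i) = T AND T AND T = true.
(ii) training certified — not satisfied.
(b): T OR F → true.
(i) ≤ 8 hrs duration — not met.
(A) site inspected — met.
(B) supervisor present — satisfied.
(ii): T AND T → true.
(c): F OR T → true.
(1): T AND T AND T → true.
(a) ≥14 days' notice — met.
(b) no residence in 500 ft — not satisfied.
(c) no prior violation — fails.
(2): T AND F AND F → false.
So Overall is satisfied (T OR F).

Yes — lawful.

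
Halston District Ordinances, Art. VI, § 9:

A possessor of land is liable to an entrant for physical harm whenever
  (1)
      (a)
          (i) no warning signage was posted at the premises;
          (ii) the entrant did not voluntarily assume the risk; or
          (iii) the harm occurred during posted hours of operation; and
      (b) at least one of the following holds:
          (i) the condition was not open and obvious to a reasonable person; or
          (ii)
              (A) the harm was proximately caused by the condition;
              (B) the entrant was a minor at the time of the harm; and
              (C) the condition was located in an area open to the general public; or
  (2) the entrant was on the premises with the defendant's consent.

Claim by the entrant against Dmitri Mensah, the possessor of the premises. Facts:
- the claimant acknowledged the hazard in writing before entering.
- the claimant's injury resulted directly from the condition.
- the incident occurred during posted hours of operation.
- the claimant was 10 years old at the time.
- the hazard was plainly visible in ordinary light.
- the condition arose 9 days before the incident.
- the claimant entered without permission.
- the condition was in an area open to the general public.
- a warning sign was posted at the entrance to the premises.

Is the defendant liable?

(i) no signage posted — fails.
(ii) no assumed risk — not satisfied.
(iii) during posted hours — met.
So (a) is satisfied (F OR F OR T).
(i) not open/obvious — fails.
(A) proximate cause — holds.
(B) entrant a minor — holds.
(C) public area — satisfied.
(ii) = T AND T AND T = true.
(b): F OR T → true.
(1): T AND T → true.
(2) consent to enter — fails.
So Overall is satisfied (T OR F).

Yes — liable.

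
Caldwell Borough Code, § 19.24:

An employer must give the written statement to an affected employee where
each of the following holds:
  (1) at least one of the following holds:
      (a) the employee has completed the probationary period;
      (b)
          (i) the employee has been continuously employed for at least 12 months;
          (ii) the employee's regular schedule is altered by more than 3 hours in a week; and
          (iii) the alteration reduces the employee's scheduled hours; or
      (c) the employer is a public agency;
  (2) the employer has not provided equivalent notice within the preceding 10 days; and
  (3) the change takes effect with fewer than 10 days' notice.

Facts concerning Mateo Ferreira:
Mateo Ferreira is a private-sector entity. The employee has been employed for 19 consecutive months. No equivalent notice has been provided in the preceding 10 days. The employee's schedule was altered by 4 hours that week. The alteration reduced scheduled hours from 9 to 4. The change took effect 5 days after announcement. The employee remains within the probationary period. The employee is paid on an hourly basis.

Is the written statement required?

Yes — required.

(a) past probation — fails.
(i) tenure ≥ 12 mo. — holds.
(ii) schedule shift > 3h — met.
(iii) hours reduced — met.
(b): T AND T AND T → true.
(c) public agency — not met.
So (1) is satisfied (F OR T OR F).
(2) no recent notice — met.
(3) < 10 days' notice — satisfied.
Overall: T AND T AND T → true.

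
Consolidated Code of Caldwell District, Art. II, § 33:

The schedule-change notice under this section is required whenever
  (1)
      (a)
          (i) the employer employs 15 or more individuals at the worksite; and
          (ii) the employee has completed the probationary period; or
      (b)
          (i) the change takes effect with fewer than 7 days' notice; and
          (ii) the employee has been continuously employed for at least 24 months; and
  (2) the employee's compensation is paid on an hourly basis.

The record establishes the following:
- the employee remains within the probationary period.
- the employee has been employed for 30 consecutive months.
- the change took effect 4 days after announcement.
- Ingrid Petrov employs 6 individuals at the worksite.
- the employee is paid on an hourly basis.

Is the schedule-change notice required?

(i) ≥ 15 at site — not met.
(ii) past probation — not met.
(a) = F AND F = false.
(i) < 7 days' notice — met.
(ii) tenure ≥ 24 mo. — satisfied.
(b): T AND T → true.
(1) = F OR T = true.
(2) hourly-paid — met.
Overall = T AND T = true.

Yes — required.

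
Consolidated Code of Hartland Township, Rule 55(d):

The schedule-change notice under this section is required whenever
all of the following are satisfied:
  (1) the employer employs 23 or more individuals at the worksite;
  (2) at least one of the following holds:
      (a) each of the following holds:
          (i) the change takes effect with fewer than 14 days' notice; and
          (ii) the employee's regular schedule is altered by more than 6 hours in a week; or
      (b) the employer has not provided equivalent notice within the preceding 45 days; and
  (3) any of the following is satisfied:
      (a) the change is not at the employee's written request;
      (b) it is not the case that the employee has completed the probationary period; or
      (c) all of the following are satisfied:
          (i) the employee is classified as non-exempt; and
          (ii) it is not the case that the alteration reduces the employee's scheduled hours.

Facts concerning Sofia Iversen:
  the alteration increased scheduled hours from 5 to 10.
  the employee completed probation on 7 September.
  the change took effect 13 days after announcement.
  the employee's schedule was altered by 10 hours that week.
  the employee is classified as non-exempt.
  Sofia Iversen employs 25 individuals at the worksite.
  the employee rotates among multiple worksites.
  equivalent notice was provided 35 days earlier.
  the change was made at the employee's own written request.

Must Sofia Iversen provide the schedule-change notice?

Yes — required.

(1) ≥ 23 at site — satisfied.
(i) < 14 days' notice — holds.
(ii) schedule shift > 6h — satisfied.
(a) = T AND T = true.
(b) no recent notice — fails.
(2) = T OR F = true.
(a) not employee-requested — fails.
(b) not (past probation) — fails.
(i) non-exempt — holds.
(ii) not (hours reduced) — met.
(c) = T AND T = true.
(3): F OR F OR T → true.
Overall = T AND T AND T = true.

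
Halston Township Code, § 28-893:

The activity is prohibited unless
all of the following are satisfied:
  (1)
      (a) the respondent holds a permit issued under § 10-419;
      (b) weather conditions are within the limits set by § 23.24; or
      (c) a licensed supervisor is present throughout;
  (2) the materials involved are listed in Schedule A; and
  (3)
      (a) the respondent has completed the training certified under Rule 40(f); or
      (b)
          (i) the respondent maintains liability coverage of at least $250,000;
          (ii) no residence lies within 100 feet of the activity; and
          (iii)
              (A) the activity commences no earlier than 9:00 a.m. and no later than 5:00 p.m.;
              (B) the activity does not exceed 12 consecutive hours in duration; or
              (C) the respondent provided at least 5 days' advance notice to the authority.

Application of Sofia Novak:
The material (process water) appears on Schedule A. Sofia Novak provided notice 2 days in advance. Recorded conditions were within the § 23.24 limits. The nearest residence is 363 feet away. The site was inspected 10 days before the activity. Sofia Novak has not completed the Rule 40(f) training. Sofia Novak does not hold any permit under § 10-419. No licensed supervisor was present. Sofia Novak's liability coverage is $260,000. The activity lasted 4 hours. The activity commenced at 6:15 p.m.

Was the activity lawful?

Yes — lawful.

(a) holds permit — not met.
(b) weather ok — satisfied.
(c) supervisor present — not satisfied.
(1): F OR T OR F → true.
(2) Schedule A material — met.
(a) training certified — not satisfied.
(i) coverage ≥ $250,000 — holds.
(ii) no residence in 100 ft — satisfied.
(A) start within hours — not satisfied.
(B) ≤ 12 hrs duration — satisfied.
(C) ≥5 days' notice — not satisfied.
So (iii) is satisfied (F OR T OR F).
(b) = T AND T AND T = true.
(3): F OR T → true.
So Overall is satisfied (T AND T AND T).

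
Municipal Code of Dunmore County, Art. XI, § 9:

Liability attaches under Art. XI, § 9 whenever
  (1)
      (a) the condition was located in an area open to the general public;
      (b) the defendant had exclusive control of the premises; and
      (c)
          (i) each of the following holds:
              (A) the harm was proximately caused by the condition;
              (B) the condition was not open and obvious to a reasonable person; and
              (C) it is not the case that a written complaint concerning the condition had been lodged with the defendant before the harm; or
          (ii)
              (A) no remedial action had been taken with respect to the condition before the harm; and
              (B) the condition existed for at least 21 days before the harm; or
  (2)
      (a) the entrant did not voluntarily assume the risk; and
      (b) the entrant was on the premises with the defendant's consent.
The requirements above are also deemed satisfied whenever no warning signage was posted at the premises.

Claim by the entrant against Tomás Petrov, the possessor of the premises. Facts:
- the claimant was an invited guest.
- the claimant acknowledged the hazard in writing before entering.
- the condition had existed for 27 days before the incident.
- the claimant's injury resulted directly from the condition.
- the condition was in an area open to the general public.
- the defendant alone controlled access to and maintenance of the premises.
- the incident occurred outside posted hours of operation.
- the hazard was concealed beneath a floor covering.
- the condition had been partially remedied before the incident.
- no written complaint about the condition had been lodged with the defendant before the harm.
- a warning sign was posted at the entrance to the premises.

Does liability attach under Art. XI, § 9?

(a) public area — met.
(b) exclusive control — satisfied.
(A) proximate cause — satisfied.
(B) not open/obvious — satisfied.
(C) not (complaint lodged) — met.
(i): T AND T AND T → true.
(A) no remedial action — not met.
(B) condition ≥21 days old — met.
So (ii) is not satisfied (F AND T).
(c) = T OR F = true.
(1): T AND T AND T → true.
(a) no assumed risk — not met.
(b) consent to enter — met.
So (2) is not satisfied (F AND T).
So Overall is satisfied (T OR F).
Exception (no signage posted) — not satisfied.
Result: main true OR exception false → true.

Yes — liable.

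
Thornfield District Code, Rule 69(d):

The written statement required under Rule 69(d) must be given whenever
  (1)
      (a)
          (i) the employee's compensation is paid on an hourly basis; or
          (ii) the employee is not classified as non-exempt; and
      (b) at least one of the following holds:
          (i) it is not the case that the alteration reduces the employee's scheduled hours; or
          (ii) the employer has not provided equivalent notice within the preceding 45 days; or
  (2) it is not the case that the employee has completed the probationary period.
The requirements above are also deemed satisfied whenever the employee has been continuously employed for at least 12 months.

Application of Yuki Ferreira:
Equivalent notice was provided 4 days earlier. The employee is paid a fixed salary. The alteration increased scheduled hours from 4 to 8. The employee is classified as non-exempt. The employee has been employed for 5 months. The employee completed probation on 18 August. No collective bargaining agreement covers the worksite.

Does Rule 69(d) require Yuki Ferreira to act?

(i) hourly-paid — not satisfied.
(ii) not (non-exempt) — not satisfied.
(a) = F OR F = false.
(i) not (hours reduced) — satisfied.
(ii) no recent notice — not met.
(b): T OR F → true.
(1) = F AND T = false.
(2) not (past probation) — fails.
So Overall is not satisfied (F OR F).
Exception (tenure ≥ 12 mo.) — not satisfied.
Result: main false OR exception false → false.

No — not required.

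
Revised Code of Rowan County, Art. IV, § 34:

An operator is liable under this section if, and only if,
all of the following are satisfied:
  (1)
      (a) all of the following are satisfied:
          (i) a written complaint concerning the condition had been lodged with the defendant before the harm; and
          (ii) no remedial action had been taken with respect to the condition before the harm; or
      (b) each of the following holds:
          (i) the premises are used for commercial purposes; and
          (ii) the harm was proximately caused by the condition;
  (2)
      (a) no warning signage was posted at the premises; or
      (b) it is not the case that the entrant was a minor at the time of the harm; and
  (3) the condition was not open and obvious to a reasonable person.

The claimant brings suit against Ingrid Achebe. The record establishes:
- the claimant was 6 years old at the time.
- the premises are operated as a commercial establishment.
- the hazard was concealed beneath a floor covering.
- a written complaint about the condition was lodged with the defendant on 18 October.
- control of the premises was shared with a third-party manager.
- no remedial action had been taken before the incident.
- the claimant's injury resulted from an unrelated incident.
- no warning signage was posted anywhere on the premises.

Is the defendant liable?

Yes — liable.

(i) complaint lodged — satisfied.
(ii) no remedial action — holds.
(a) = T AND T = true.
(i) commercial use — met.
(ii) proximate cause — not satisfied.
(b): T AND F → false.
So (1) is satisfied (T OR F).
(a) no signage posted — holds.
(b) not (entrant a minor) — fails.
So (2) is satisfied (T OR F).
(3) not open/obvious — satisfied.
Overall = T AND T AND T = true.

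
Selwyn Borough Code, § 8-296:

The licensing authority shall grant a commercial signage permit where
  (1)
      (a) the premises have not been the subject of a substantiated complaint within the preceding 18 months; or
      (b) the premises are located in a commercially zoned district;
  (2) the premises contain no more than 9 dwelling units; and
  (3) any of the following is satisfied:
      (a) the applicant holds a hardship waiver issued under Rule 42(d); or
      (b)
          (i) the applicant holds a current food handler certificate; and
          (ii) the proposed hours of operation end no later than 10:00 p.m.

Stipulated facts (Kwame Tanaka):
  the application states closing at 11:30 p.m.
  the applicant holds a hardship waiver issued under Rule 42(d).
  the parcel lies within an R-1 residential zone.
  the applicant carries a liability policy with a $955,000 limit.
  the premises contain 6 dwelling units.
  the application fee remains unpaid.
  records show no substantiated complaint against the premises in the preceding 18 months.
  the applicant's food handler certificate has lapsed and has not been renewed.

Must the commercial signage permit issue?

Yes — granted.

(a) no complaint in 18 mo. — met.
(b) commercially zoned — fails.
(1): T OR F → true.
(2) ≤ 9 units — holds.
(a) hardship waiver — satisfied.
(i) food handler cert. — not met.
(ii) closes by 10 p.m. — not satisfied.
(b) = F AND F = false.
(3) = T OR F = true.
Overall: T AND T AND T → true.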